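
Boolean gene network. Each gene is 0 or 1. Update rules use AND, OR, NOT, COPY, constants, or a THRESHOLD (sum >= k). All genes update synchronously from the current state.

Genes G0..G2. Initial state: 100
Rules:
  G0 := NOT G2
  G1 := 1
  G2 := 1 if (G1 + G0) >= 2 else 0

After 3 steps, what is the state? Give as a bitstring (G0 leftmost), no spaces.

Step 1: G0=NOT G2=NOT 0=1 G1=1(const) G2=(0+1>=2)=0 -> 110
Step 2: G0=NOT G2=NOT 0=1 G1=1(const) G2=(1+1>=2)=1 -> 111
Step 3: G0=NOT G2=NOT 1=0 G1=1(const) G2=(1+1>=2)=1 -> 011

011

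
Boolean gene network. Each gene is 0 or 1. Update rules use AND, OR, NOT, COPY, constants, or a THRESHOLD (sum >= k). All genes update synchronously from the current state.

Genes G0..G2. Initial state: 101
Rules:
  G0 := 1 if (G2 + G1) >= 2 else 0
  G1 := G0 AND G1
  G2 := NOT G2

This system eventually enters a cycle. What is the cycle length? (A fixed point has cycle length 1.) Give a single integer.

Answer: 2

Derivation:
Step 0: 101
Step 1: G0=(1+0>=2)=0 G1=G0&G1=1&0=0 G2=NOT G2=NOT 1=0 -> 000
Step 2: G0=(0+0>=2)=0 G1=G0&G1=0&0=0 G2=NOT G2=NOT 0=1 -> 001
Step 3: G0=(1+0>=2)=0 G1=G0&G1=0&0=0 G2=NOT G2=NOT 1=0 -> 000
State from step 3 equals state from step 1 -> cycle length 2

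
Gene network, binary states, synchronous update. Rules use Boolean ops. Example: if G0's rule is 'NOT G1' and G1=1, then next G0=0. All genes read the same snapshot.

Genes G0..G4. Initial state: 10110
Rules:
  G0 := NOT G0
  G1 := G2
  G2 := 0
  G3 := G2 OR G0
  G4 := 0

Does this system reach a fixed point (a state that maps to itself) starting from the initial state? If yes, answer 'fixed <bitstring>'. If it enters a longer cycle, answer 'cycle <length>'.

Step 0: 10110
Step 1: G0=NOT G0=NOT 1=0 G1=G2=1 G2=0(const) G3=G2|G0=1|1=1 G4=0(const) -> 01010
Step 2: G0=NOT G0=NOT 0=1 G1=G2=0 G2=0(const) G3=G2|G0=0|0=0 G4=0(const) -> 10000
Step 3: G0=NOT G0=NOT 1=0 G1=G2=0 G2=0(const) G3=G2|G0=0|1=1 G4=0(const) -> 00010
Step 4: G0=NOT G0=NOT 0=1 G1=G2=0 G2=0(const) G3=G2|G0=0|0=0 G4=0(const) -> 10000
Cycle of length 2 starting at step 2 -> no fixed point

Answer: cycle 2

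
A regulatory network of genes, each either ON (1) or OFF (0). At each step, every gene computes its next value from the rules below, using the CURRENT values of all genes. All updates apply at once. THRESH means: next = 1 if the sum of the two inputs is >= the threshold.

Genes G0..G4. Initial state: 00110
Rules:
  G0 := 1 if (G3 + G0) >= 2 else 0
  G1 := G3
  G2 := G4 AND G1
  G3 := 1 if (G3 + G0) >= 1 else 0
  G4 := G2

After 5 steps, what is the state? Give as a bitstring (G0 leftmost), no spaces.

Step 1: G0=(1+0>=2)=0 G1=G3=1 G2=G4&G1=0&0=0 G3=(1+0>=1)=1 G4=G2=1 -> 01011
Step 2: G0=(1+0>=2)=0 G1=G3=1 G2=G4&G1=1&1=1 G3=(1+0>=1)=1 G4=G2=0 -> 01110
Step 3: G0=(1+0>=2)=0 G1=G3=1 G2=G4&G1=0&1=0 G3=(1+0>=1)=1 G4=G2=1 -> 01011
Step 4: G0=(1+0>=2)=0 G1=G3=1 G2=G4&G1=1&1=1 G3=(1+0>=1)=1 G4=G2=0 -> 01110
Step 5: G0=(1+0>=2)=0 G1=G3=1 G2=G4&G1=0&1=0 G3=(1+0>=1)=1 G4=G2=1 -> 01011

01011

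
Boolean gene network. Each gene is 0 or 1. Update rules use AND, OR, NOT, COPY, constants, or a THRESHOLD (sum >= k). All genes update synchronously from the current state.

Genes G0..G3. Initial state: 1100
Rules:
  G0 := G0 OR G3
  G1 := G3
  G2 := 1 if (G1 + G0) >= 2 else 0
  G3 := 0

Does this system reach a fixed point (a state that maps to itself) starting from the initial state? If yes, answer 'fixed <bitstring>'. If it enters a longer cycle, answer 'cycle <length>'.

Step 0: 1100
Step 1: G0=G0|G3=1|0=1 G1=G3=0 G2=(1+1>=2)=1 G3=0(const) -> 1010
Step 2: G0=G0|G3=1|0=1 G1=G3=0 G2=(0+1>=2)=0 G3=0(const) -> 1000
Step 3: G0=G0|G3=1|0=1 G1=G3=0 G2=(0+1>=2)=0 G3=0(const) -> 1000
Fixed point reached at step 2: 1000

Answer: fixed 1000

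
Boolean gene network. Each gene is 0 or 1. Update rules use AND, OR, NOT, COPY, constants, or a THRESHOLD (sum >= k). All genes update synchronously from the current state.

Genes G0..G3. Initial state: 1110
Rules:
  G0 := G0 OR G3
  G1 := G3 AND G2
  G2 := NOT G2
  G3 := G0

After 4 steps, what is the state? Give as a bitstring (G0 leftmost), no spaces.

Step 1: G0=G0|G3=1|0=1 G1=G3&G2=0&1=0 G2=NOT G2=NOT 1=0 G3=G0=1 -> 1001
Step 2: G0=G0|G3=1|1=1 G1=G3&G2=1&0=0 G2=NOT G2=NOT 0=1 G3=G0=1 -> 1011
Step 3: G0=G0|G3=1|1=1 G1=G3&G2=1&1=1 G2=NOT G2=NOT 1=0 G3=G0=1 -> 1101
Step 4: G0=G0|G3=1|1=1 G1=G3&G2=1&0=0 G2=NOT G2=NOT 0=1 G3=G0=1 -> 1011

1011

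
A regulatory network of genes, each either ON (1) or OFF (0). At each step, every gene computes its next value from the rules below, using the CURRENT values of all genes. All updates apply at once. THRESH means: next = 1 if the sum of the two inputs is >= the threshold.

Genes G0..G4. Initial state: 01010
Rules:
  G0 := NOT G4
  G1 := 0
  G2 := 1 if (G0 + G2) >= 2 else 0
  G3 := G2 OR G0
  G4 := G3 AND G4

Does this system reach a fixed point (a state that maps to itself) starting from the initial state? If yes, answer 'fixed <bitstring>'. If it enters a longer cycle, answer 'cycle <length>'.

Step 0: 01010
Step 1: G0=NOT G4=NOT 0=1 G1=0(const) G2=(0+0>=2)=0 G3=G2|G0=0|0=0 G4=G3&G4=1&0=0 -> 10000
Step 2: G0=NOT G4=NOT 0=1 G1=0(const) G2=(1+0>=2)=0 G3=G2|G0=0|1=1 G4=G3&G4=0&0=0 -> 10010
Step 3: G0=NOT G4=NOT 0=1 G1=0(const) G2=(1+0>=2)=0 G3=G2|G0=0|1=1 G4=G3&G4=1&0=0 -> 10010
Fixed point reached at step 2: 10010

Answer: fixed 10010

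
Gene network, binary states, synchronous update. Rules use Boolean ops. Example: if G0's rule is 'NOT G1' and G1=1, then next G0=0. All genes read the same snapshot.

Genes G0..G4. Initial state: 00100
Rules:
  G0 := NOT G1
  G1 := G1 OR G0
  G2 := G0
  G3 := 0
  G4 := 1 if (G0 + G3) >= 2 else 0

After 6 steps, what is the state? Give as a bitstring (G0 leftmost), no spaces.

Step 1: G0=NOT G1=NOT 0=1 G1=G1|G0=0|0=0 G2=G0=0 G3=0(const) G4=(0+0>=2)=0 -> 10000
Step 2: G0=NOT G1=NOT 0=1 G1=G1|G0=0|1=1 G2=G0=1 G3=0(const) G4=(1+0>=2)=0 -> 11100
Step 3: G0=NOT G1=NOT 1=0 G1=G1|G0=1|1=1 G2=G0=1 G3=0(const) G4=(1+0>=2)=0 -> 01100
Step 4: G0=NOT G1=NOT 1=0 G1=G1|G0=1|0=1 G2=G0=0 G3=0(const) G4=(0+0>=2)=0 -> 01000
Step 5: G0=NOT G1=NOT 1=0 G1=G1|G0=1|0=1 G2=G0=0 G3=0(const) G4=(0+0>=2)=0 -> 01000
Step 6: G0=NOT G1=NOT 1=0 G1=G1|G0=1|0=1 G2=G0=0 G3=0(const) G4=(0+0>=2)=0 -> 01000

01000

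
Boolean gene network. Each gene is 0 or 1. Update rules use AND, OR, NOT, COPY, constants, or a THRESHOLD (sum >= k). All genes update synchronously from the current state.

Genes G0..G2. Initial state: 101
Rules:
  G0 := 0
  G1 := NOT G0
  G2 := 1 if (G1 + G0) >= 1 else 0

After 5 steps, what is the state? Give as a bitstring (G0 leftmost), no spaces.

Step 1: G0=0(const) G1=NOT G0=NOT 1=0 G2=(0+1>=1)=1 -> 001
Step 2: G0=0(const) G1=NOT G0=NOT 0=1 G2=(0+0>=1)=0 -> 010
Step 3: G0=0(const) G1=NOT G0=NOT 0=1 G2=(1+0>=1)=1 -> 011
Step 4: G0=0(const) G1=NOT G0=NOT 0=1 G2=(1+0>=1)=1 -> 011
Step 5: G0=0(const) G1=NOT G0=NOT 0=1 G2=(1+0>=1)=1 -> 011

011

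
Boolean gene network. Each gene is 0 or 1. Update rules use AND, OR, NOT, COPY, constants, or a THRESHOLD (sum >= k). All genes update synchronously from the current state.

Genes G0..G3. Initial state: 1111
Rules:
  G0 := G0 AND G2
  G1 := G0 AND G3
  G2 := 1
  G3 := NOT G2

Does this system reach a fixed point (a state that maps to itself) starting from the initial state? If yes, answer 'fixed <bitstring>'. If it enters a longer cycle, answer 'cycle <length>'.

Answer: fixed 1010

Derivation:
Step 0: 1111
Step 1: G0=G0&G2=1&1=1 G1=G0&G3=1&1=1 G2=1(const) G3=NOT G2=NOT 1=0 -> 1110
Step 2: G0=G0&G2=1&1=1 G1=G0&G3=1&0=0 G2=1(const) G3=NOT G2=NOT 1=0 -> 1010
Step 3: G0=G0&G2=1&1=1 G1=G0&G3=1&0=0 G2=1(const) G3=NOT G2=NOT 1=0 -> 1010
Fixed point reached at step 2: 1010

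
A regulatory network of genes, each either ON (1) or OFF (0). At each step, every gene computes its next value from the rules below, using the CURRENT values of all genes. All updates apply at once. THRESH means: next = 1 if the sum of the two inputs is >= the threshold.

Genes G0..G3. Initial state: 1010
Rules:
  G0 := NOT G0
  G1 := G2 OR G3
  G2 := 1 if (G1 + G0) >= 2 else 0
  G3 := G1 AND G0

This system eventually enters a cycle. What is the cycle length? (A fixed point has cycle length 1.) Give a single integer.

Answer: 2

Derivation:
Step 0: 1010
Step 1: G0=NOT G0=NOT 1=0 G1=G2|G3=1|0=1 G2=(0+1>=2)=0 G3=G1&G0=0&1=0 -> 0100
Step 2: G0=NOT G0=NOT 0=1 G1=G2|G3=0|0=0 G2=(1+0>=2)=0 G3=G1&G0=1&0=0 -> 1000
Step 3: G0=NOT G0=NOT 1=0 G1=G2|G3=0|0=0 G2=(0+1>=2)=0 G3=G1&G0=0&1=0 -> 0000
Step 4: G0=NOT G0=NOT 0=1 G1=G2|G3=0|0=0 G2=(0+0>=2)=0 G3=G1&G0=0&0=0 -> 1000
State from step 4 equals state from step 2 -> cycle length 2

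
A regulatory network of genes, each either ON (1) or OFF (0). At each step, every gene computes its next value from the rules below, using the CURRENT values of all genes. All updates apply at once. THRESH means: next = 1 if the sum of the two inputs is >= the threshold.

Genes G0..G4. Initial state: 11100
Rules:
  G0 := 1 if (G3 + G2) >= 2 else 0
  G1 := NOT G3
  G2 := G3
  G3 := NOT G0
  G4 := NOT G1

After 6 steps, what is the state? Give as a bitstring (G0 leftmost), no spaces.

Step 1: G0=(0+1>=2)=0 G1=NOT G3=NOT 0=1 G2=G3=0 G3=NOT G0=NOT 1=0 G4=NOT G1=NOT 1=0 -> 01000
Step 2: G0=(0+0>=2)=0 G1=NOT G3=NOT 0=1 G2=G3=0 G3=NOT G0=NOT 0=1 G4=NOT G1=NOT 1=0 -> 01010
Step 3: G0=(1+0>=2)=0 G1=NOT G3=NOT 1=0 G2=G3=1 G3=NOT G0=NOT 0=1 G4=NOT G1=NOT 1=0 -> 00110
Step 4: G0=(1+1>=2)=1 G1=NOT G3=NOT 1=0 G2=G3=1 G3=NOT G0=NOT 0=1 G4=NOT G1=NOT 0=1 -> 10111
Step 5: G0=(1+1>=2)=1 G1=NOT G3=NOT 1=0 G2=G3=1 G3=NOT G0=NOT 1=0 G4=NOT G1=NOT 0=1 -> 10101
Step 6: G0=(0+1>=2)=0 G1=NOT G3=NOT 0=1 G2=G3=0 G3=NOT G0=NOT 1=0 G4=NOT G1=NOT 0=1 -> 01001

01001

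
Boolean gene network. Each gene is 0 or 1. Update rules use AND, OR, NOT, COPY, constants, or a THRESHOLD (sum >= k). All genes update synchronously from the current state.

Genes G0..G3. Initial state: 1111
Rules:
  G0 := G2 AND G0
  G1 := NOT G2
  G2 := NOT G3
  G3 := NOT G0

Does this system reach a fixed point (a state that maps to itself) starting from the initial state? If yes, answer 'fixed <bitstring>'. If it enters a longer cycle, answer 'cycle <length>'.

Answer: fixed 0101

Derivation:
Step 0: 1111
Step 1: G0=G2&G0=1&1=1 G1=NOT G2=NOT 1=0 G2=NOT G3=NOT 1=0 G3=NOT G0=NOT 1=0 -> 1000
Step 2: G0=G2&G0=0&1=0 G1=NOT G2=NOT 0=1 G2=NOT G3=NOT 0=1 G3=NOT G0=NOT 1=0 -> 0110
Step 3: G0=G2&G0=1&0=0 G1=NOT G2=NOT 1=0 G2=NOT G3=NOT 0=1 G3=NOT G0=NOT 0=1 -> 0011
Step 4: G0=G2&G0=1&0=0 G1=NOT G2=NOT 1=0 G2=NOT G3=NOT 1=0 G3=NOT G0=NOT 0=1 -> 0001
Step 5: G0=G2&G0=0&0=0 G1=NOT G2=NOT 0=1 G2=NOT G3=NOT 1=0 G3=NOT G0=NOT 0=1 -> 0101
Step 6: G0=G2&G0=0&0=0 G1=NOT G2=NOT 0=1 G2=NOT G3=NOT 1=0 G3=NOT G0=NOT 0=1 -> 0101
Fixed point reached at step 5: 0101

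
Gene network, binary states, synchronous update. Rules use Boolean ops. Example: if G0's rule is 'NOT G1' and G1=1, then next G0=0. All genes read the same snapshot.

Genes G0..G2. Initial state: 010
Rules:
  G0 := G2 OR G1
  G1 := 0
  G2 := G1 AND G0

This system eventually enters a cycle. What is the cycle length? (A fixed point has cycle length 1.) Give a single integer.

Answer: 1

Derivation:
Step 0: 010
Step 1: G0=G2|G1=0|1=1 G1=0(const) G2=G1&G0=1&0=0 -> 100
Step 2: G0=G2|G1=0|0=0 G1=0(const) G2=G1&G0=0&1=0 -> 000
Step 3: G0=G2|G1=0|0=0 G1=0(const) G2=G1&G0=0&0=0 -> 000
State from step 3 equals state from step 2 -> cycle length 1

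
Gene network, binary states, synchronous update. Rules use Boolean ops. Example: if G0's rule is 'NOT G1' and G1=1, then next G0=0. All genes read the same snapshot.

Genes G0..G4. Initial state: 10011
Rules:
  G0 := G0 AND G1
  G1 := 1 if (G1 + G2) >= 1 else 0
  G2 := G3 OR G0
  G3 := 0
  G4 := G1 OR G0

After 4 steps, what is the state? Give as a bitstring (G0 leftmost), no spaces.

Step 1: G0=G0&G1=1&0=0 G1=(0+0>=1)=0 G2=G3|G0=1|1=1 G3=0(const) G4=G1|G0=0|1=1 -> 00101
Step 2: G0=G0&G1=0&0=0 G1=(0+1>=1)=1 G2=G3|G0=0|0=0 G3=0(const) G4=G1|G0=0|0=0 -> 01000
Step 3: G0=G0&G1=0&1=0 G1=(1+0>=1)=1 G2=G3|G0=0|0=0 G3=0(const) G4=G1|G0=1|0=1 -> 01001
Step 4: G0=G0&G1=0&1=0 G1=(1+0>=1)=1 G2=G3|G0=0|0=0 G3=0(const) G4=G1|G0=1|0=1 -> 01001

01001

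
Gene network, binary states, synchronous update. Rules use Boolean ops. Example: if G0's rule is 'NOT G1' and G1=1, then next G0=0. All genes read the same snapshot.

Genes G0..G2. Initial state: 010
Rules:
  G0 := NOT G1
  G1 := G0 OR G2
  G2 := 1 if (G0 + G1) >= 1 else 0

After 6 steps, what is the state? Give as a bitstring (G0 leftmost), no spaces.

Step 1: G0=NOT G1=NOT 1=0 G1=G0|G2=0|0=0 G2=(0+1>=1)=1 -> 001
Step 2: G0=NOT G1=NOT 0=1 G1=G0|G2=0|1=1 G2=(0+0>=1)=0 -> 110
Step 3: G0=NOT G1=NOT 1=0 G1=G0|G2=1|0=1 G2=(1+1>=1)=1 -> 011
Step 4: G0=NOT G1=NOT 1=0 G1=G0|G2=0|1=1 G2=(0+1>=1)=1 -> 011
Step 5: G0=NOT G1=NOT 1=0 G1=G0|G2=0|1=1 G2=(0+1>=1)=1 -> 011
Step 6: G0=NOT G1=NOT 1=0 G1=G0|G2=0|1=1 G2=(0+1>=1)=1 -> 011

011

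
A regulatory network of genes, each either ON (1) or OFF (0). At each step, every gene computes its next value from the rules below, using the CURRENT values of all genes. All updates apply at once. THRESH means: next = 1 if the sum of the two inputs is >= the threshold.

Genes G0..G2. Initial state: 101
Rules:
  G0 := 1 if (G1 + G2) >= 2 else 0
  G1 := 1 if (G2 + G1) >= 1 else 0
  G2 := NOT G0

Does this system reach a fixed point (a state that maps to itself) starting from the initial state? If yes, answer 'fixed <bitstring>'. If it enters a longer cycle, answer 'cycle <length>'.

Answer: cycle 4

Derivation:
Step 0: 101
Step 1: G0=(0+1>=2)=0 G1=(1+0>=1)=1 G2=NOT G0=NOT 1=0 -> 010
Step 2: G0=(1+0>=2)=0 G1=(0+1>=1)=1 G2=NOT G0=NOT 0=1 -> 011
Step 3: G0=(1+1>=2)=1 G1=(1+1>=1)=1 G2=NOT G0=NOT 0=1 -> 111
Step 4: G0=(1+1>=2)=1 G1=(1+1>=1)=1 G2=NOT G0=NOT 1=0 -> 110
Step 5: G0=(1+0>=2)=0 G1=(0+1>=1)=1 G2=NOT G0=NOT 1=0 -> 010
Cycle of length 4 starting at step 1 -> no fixed point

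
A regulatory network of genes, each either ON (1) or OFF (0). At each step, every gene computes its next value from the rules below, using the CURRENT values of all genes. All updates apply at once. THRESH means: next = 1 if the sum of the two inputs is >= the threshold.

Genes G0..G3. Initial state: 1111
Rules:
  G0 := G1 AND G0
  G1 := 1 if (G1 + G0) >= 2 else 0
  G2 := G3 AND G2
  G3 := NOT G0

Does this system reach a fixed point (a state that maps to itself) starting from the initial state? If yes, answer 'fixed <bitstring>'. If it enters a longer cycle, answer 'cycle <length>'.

Step 0: 1111
Step 1: G0=G1&G0=1&1=1 G1=(1+1>=2)=1 G2=G3&G2=1&1=1 G3=NOT G0=NOT 1=0 -> 1110
Step 2: G0=G1&G0=1&1=1 G1=(1+1>=2)=1 G2=G3&G2=0&1=0 G3=NOT G0=NOT 1=0 -> 1100
Step 3: G0=G1&G0=1&1=1 G1=(1+1>=2)=1 G2=G3&G2=0&0=0 G3=NOT G0=NOT 1=0 -> 1100
Fixed point reached at step 2: 1100

Answer: fixed 1100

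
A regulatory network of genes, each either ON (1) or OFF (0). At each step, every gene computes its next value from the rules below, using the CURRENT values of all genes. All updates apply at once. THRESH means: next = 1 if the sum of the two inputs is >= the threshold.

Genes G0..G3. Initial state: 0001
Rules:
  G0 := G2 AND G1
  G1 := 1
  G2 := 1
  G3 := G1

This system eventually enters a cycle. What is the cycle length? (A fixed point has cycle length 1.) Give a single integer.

Step 0: 0001
Step 1: G0=G2&G1=0&0=0 G1=1(const) G2=1(const) G3=G1=0 -> 0110
Step 2: G0=G2&G1=1&1=1 G1=1(const) G2=1(const) G3=G1=1 -> 1111
Step 3: G0=G2&G1=1&1=1 G1=1(const) G2=1(const) G3=G1=1 -> 1111
State from step 3 equals state from step 2 -> cycle length 1

Answer: 1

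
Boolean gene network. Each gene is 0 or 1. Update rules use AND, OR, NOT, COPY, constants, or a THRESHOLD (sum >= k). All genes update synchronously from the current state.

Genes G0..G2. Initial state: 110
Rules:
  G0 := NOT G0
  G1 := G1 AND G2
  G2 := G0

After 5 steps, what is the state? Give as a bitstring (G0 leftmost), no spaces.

Step 1: G0=NOT G0=NOT 1=0 G1=G1&G2=1&0=0 G2=G0=1 -> 001
Step 2: G0=NOT G0=NOT 0=1 G1=G1&G2=0&1=0 G2=G0=0 -> 100
Step 3: G0=NOT G0=NOT 1=0 G1=G1&G2=0&0=0 G2=G0=1 -> 001
Step 4: G0=NOT G0=NOT 0=1 G1=G1&G2=0&1=0 G2=G0=0 -> 100
Step 5: G0=NOT G0=NOT 1=0 G1=G1&G2=0&0=0 G2=G0=1 -> 001

001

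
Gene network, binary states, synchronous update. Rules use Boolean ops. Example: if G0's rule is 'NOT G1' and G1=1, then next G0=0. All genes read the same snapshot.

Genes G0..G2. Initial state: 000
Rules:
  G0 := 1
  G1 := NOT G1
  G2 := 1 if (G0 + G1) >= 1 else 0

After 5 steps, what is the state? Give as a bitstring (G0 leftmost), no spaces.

Step 1: G0=1(const) G1=NOT G1=NOT 0=1 G2=(0+0>=1)=0 -> 110
Step 2: G0=1(const) G1=NOT G1=NOT 1=0 G2=(1+1>=1)=1 -> 101
Step 3: G0=1(const) G1=NOT G1=NOT 0=1 G2=(1+0>=1)=1 -> 111
Step 4: G0=1(const) G1=NOT G1=NOT 1=0 G2=(1+1>=1)=1 -> 101
Step 5: G0=1(const) G1=NOT G1=NOT 0=1 G2=(1+0>=1)=1 -> 111

111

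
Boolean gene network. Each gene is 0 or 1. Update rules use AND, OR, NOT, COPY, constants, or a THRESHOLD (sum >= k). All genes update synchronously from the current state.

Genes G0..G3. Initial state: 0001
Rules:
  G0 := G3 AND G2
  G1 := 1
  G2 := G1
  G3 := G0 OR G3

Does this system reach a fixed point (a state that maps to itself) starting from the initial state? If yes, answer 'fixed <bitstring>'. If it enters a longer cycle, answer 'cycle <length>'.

Step 0: 0001
Step 1: G0=G3&G2=1&0=0 G1=1(const) G2=G1=0 G3=G0|G3=0|1=1 -> 0101
Step 2: G0=G3&G2=1&0=0 G1=1(const) G2=G1=1 G3=G0|G3=0|1=1 -> 0111
Step 3: G0=G3&G2=1&1=1 G1=1(const) G2=G1=1 G3=G0|G3=0|1=1 -> 1111
Step 4: G0=G3&G2=1&1=1 G1=1(const) G2=G1=1 G3=G0|G3=1|1=1 -> 1111
Fixed point reached at step 3: 1111

Answer: fixed 1111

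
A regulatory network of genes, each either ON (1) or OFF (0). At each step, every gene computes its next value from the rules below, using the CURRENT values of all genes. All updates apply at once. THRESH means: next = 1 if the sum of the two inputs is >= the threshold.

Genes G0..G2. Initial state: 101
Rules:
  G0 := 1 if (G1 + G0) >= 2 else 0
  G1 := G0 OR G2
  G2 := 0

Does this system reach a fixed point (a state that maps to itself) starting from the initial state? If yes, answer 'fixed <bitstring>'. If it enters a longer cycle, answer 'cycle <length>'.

Answer: fixed 000

Derivation:
Step 0: 101
Step 1: G0=(0+1>=2)=0 G1=G0|G2=1|1=1 G2=0(const) -> 010
Step 2: G0=(1+0>=2)=0 G1=G0|G2=0|0=0 G2=0(const) -> 000
Step 3: G0=(0+0>=2)=0 G1=G0|G2=0|0=0 G2=0(const) -> 000
Fixed point reached at step 2: 000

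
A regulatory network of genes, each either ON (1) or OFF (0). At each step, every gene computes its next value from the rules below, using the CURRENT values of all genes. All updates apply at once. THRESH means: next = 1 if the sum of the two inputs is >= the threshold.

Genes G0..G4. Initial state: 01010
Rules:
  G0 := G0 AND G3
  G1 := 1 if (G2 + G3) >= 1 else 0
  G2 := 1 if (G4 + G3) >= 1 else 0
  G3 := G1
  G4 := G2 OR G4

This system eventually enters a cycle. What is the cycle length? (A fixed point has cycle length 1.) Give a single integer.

Answer: 1

Derivation:
Step 0: 01010
Step 1: G0=G0&G3=0&1=0 G1=(0+1>=1)=1 G2=(0+1>=1)=1 G3=G1=1 G4=G2|G4=0|0=0 -> 01110
Step 2: G0=G0&G3=0&1=0 G1=(1+1>=1)=1 G2=(0+1>=1)=1 G3=G1=1 G4=G2|G4=1|0=1 -> 01111
Step 3: G0=G0&G3=0&1=0 G1=(1+1>=1)=1 G2=(1+1>=1)=1 G3=G1=1 G4=G2|G4=1|1=1 -> 01111
State from step 3 equals state from step 2 -> cycle length 1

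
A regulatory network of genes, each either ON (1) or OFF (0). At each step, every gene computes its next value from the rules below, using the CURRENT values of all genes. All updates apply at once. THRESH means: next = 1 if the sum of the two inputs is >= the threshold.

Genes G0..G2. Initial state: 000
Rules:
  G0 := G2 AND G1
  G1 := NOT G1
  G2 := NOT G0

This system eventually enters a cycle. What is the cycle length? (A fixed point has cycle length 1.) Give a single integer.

Answer: 4

Derivation:
Step 0: 000
Step 1: G0=G2&G1=0&0=0 G1=NOT G1=NOT 0=1 G2=NOT G0=NOT 0=1 -> 011
Step 2: G0=G2&G1=1&1=1 G1=NOT G1=NOT 1=0 G2=NOT G0=NOT 0=1 -> 101
Step 3: G0=G2&G1=1&0=0 G1=NOT G1=NOT 0=1 G2=NOT G0=NOT 1=0 -> 010
Step 4: G0=G2&G1=0&1=0 G1=NOT G1=NOT 1=0 G2=NOT G0=NOT 0=1 -> 001
Step 5: G0=G2&G1=1&0=0 G1=NOT G1=NOT 0=1 G2=NOT G0=NOT 0=1 -> 011
State from step 5 equals state from step 1 -> cycle length 4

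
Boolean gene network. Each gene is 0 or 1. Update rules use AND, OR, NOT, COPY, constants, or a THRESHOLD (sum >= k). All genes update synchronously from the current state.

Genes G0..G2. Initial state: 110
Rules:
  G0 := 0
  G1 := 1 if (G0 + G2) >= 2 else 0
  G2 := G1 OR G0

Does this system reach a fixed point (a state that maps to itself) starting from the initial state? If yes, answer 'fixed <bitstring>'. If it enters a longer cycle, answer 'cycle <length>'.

Step 0: 110
Step 1: G0=0(const) G1=(1+0>=2)=0 G2=G1|G0=1|1=1 -> 001
Step 2: G0=0(const) G1=(0+1>=2)=0 G2=G1|G0=0|0=0 -> 000
Step 3: G0=0(const) G1=(0+0>=2)=0 G2=G1|G0=0|0=0 -> 000
Fixed point reached at step 2: 000

Answer: fixed 000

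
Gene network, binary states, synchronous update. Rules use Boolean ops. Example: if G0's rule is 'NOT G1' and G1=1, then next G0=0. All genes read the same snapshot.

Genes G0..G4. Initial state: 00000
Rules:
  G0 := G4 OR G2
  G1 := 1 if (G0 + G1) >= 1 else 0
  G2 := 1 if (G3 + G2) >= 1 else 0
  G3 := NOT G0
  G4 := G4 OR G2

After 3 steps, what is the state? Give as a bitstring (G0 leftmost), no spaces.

Step 1: G0=G4|G2=0|0=0 G1=(0+0>=1)=0 G2=(0+0>=1)=0 G3=NOT G0=NOT 0=1 G4=G4|G2=0|0=0 -> 00010
Step 2: G0=G4|G2=0|0=0 G1=(0+0>=1)=0 G2=(1+0>=1)=1 G3=NOT G0=NOT 0=1 G4=G4|G2=0|0=0 -> 00110
Step 3: G0=G4|G2=0|1=1 G1=(0+0>=1)=0 G2=(1+1>=1)=1 G3=NOT G0=NOT 0=1 G4=G4|G2=0|1=1 -> 10111

10111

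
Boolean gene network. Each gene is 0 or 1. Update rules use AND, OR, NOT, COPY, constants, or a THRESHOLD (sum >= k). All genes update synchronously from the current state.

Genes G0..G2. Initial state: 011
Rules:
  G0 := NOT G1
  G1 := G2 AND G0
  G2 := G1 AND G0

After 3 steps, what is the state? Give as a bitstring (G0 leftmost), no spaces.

Step 1: G0=NOT G1=NOT 1=0 G1=G2&G0=1&0=0 G2=G1&G0=1&0=0 -> 000
Step 2: G0=NOT G1=NOT 0=1 G1=G2&G0=0&0=0 G2=G1&G0=0&0=0 -> 100
Step 3: G0=NOT G1=NOT 0=1 G1=G2&G0=0&1=0 G2=G1&G0=0&1=0 -> 100

100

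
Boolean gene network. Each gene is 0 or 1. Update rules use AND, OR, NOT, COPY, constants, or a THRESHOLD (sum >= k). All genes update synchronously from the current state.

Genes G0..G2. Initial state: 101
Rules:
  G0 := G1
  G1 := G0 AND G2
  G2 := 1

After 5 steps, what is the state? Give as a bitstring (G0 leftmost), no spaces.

Step 1: G0=G1=0 G1=G0&G2=1&1=1 G2=1(const) -> 011
Step 2: G0=G1=1 G1=G0&G2=0&1=0 G2=1(const) -> 101
Step 3: G0=G1=0 G1=G0&G2=1&1=1 G2=1(const) -> 011
Step 4: G0=G1=1 G1=G0&G2=0&1=0 G2=1(const) -> 101
Step 5: G0=G1=0 G1=G0&G2=1&1=1 G2=1(const) -> 011

011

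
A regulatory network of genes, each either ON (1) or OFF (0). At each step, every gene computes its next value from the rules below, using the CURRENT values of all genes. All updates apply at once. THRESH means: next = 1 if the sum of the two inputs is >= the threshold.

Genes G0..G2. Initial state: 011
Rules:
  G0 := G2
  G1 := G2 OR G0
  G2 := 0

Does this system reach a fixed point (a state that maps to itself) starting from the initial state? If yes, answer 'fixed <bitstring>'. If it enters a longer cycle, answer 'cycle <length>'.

Answer: fixed 000

Derivation:
Step 0: 011
Step 1: G0=G2=1 G1=G2|G0=1|0=1 G2=0(const) -> 110
Step 2: G0=G2=0 G1=G2|G0=0|1=1 G2=0(const) -> 010
Step 3: G0=G2=0 G1=G2|G0=0|0=0 G2=0(const) -> 000
Step 4: G0=G2=0 G1=G2|G0=0|0=0 G2=0(const) -> 000
Fixed point reached at step 3: 000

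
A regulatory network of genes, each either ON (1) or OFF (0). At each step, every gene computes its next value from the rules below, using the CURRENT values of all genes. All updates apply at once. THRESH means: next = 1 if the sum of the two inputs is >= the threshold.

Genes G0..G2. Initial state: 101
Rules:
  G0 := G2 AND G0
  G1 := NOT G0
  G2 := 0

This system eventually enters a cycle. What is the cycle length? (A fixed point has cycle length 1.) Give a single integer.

Step 0: 101
Step 1: G0=G2&G0=1&1=1 G1=NOT G0=NOT 1=0 G2=0(const) -> 100
Step 2: G0=G2&G0=0&1=0 G1=NOT G0=NOT 1=0 G2=0(const) -> 000
Step 3: G0=G2&G0=0&0=0 G1=NOT G0=NOT 0=1 G2=0(const) -> 010
Step 4: G0=G2&G0=0&0=0 G1=NOT G0=NOT 0=1 G2=0(const) -> 010
State from step 4 equals state from step 3 -> cycle length 1

Answer: 1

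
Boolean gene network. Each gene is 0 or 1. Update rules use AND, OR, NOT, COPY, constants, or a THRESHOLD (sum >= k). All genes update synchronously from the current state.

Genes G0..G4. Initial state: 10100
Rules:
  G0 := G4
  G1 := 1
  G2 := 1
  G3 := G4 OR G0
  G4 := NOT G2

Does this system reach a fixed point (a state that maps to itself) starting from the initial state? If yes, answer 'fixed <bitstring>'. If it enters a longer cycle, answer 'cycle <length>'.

Answer: fixed 01100

Derivation:
Step 0: 10100
Step 1: G0=G4=0 G1=1(const) G2=1(const) G3=G4|G0=0|1=1 G4=NOT G2=NOT 1=0 -> 01110
Step 2: G0=G4=0 G1=1(const) G2=1(const) G3=G4|G0=0|0=0 G4=NOT G2=NOT 1=0 -> 01100
Step 3: G0=G4=0 G1=1(const) G2=1(const) G3=G4|G0=0|0=0 G4=NOT G2=NOT 1=0 -> 01100
Fixed point reached at step 2: 01100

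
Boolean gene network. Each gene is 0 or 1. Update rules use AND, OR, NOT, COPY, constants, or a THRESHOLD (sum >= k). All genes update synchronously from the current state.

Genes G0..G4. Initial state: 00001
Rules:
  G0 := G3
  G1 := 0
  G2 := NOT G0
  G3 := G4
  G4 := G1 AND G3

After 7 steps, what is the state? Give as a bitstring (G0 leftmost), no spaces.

Step 1: G0=G3=0 G1=0(const) G2=NOT G0=NOT 0=1 G3=G4=1 G4=G1&G3=0&0=0 -> 00110
Step 2: G0=G3=1 G1=0(const) G2=NOT G0=NOT 0=1 G3=G4=0 G4=G1&G3=0&1=0 -> 10100
Step 3: G0=G3=0 G1=0(const) G2=NOT G0=NOT 1=0 G3=G4=0 G4=G1&G3=0&0=0 -> 00000
Step 4: G0=G3=0 G1=0(const) G2=NOT G0=NOT 0=1 G3=G4=0 G4=G1&G3=0&0=0 -> 00100
Step 5: G0=G3=0 G1=0(const) G2=NOT G0=NOT 0=1 G3=G4=0 G4=G1&G3=0&0=0 -> 00100
Step 6: G0=G3=0 G1=0(const) G2=NOT G0=NOT 0=1 G3=G4=0 G4=G1&G3=0&0=0 -> 00100
Step 7: G0=G3=0 G1=0(const) G2=NOT G0=NOT 0=1 G3=G4=0 G4=G1&G3=0&0=0 -> 00100

00100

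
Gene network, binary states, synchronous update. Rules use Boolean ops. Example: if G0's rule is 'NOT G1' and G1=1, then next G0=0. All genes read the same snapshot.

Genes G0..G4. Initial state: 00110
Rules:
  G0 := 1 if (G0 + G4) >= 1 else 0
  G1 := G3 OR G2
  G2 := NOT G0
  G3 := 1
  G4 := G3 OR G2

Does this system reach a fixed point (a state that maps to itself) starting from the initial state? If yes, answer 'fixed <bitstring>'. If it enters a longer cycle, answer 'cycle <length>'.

Step 0: 00110
Step 1: G0=(0+0>=1)=0 G1=G3|G2=1|1=1 G2=NOT G0=NOT 0=1 G3=1(const) G4=G3|G2=1|1=1 -> 01111
Step 2: G0=(0+1>=1)=1 G1=G3|G2=1|1=1 G2=NOT G0=NOT 0=1 G3=1(const) G4=G3|G2=1|1=1 -> 11111
Step 3: G0=(1+1>=1)=1 G1=G3|G2=1|1=1 G2=NOT G0=NOT 1=0 G3=1(const) G4=G3|G2=1|1=1 -> 11011
Step 4: G0=(1+1>=1)=1 G1=G3|G2=1|0=1 G2=NOT G0=NOT 1=0 G3=1(const) G4=G3|G2=1|0=1 -> 11011
Fixed point reached at step 3: 11011

Answer: fixed 11011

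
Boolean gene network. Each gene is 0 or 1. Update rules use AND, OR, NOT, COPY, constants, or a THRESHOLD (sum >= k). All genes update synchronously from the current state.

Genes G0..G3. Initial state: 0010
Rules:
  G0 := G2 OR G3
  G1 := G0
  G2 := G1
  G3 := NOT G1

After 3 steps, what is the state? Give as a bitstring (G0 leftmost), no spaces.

Step 1: G0=G2|G3=1|0=1 G1=G0=0 G2=G1=0 G3=NOT G1=NOT 0=1 -> 1001
Step 2: G0=G2|G3=0|1=1 G1=G0=1 G2=G1=0 G3=NOT G1=NOT 0=1 -> 1101
Step 3: G0=G2|G3=0|1=1 G1=G0=1 G2=G1=1 G3=NOT G1=NOT 1=0 -> 1110

1110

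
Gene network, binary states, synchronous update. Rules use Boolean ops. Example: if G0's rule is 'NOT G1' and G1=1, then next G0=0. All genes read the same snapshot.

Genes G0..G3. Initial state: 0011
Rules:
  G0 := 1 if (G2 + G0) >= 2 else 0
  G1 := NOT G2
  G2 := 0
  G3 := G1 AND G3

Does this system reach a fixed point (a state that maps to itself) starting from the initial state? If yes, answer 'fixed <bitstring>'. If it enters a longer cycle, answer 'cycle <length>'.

Answer: fixed 0100

Derivation:
Step 0: 0011
Step 1: G0=(1+0>=2)=0 G1=NOT G2=NOT 1=0 G2=0(const) G3=G1&G3=0&1=0 -> 0000
Step 2: G0=(0+0>=2)=0 G1=NOT G2=NOT 0=1 G2=0(const) G3=G1&G3=0&0=0 -> 0100
Step 3: G0=(0+0>=2)=0 G1=NOT G2=NOT 0=1 G2=0(const) G3=G1&G3=1&0=0 -> 0100
Fixed point reached at step 2: 0100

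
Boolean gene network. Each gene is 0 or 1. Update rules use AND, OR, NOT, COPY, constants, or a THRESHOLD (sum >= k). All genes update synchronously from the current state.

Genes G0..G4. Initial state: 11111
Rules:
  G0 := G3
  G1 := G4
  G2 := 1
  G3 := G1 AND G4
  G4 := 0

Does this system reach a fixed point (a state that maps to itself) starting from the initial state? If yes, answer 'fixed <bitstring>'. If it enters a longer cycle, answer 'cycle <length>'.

Answer: fixed 00100

Derivation:
Step 0: 11111
Step 1: G0=G3=1 G1=G4=1 G2=1(const) G3=G1&G4=1&1=1 G4=0(const) -> 11110
Step 2: G0=G3=1 G1=G4=0 G2=1(const) G3=G1&G4=1&0=0 G4=0(const) -> 10100
Step 3: G0=G3=0 G1=G4=0 G2=1(const) G3=G1&G4=0&0=0 G4=0(const) -> 00100
Step 4: G0=G3=0 G1=G4=0 G2=1(const) G3=G1&G4=0&0=0 G4=0(const) -> 00100
Fixed point reached at step 3: 00100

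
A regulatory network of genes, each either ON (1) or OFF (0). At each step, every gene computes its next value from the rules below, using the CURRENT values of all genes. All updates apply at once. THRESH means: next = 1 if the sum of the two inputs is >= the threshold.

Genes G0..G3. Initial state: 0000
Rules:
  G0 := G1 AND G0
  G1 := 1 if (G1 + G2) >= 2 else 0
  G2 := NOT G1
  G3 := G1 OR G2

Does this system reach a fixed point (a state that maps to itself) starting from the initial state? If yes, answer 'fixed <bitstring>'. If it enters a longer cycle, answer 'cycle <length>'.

Step 0: 0000
Step 1: G0=G1&G0=0&0=0 G1=(0+0>=2)=0 G2=NOT G1=NOT 0=1 G3=G1|G2=0|0=0 -> 0010
Step 2: G0=G1&G0=0&0=0 G1=(0+1>=2)=0 G2=NOT G1=NOT 0=1 G3=G1|G2=0|1=1 -> 0011
Step 3: G0=G1&G0=0&0=0 G1=(0+1>=2)=0 G2=NOT G1=NOT 0=1 G3=G1|G2=0|1=1 -> 0011
Fixed point reached at step 2: 0011

Answer: fixed 0011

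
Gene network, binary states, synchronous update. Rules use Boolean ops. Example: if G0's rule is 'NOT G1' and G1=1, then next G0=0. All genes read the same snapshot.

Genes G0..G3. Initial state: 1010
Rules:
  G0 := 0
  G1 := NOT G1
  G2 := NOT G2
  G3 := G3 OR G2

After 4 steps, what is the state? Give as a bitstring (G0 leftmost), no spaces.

Step 1: G0=0(const) G1=NOT G1=NOT 0=1 G2=NOT G2=NOT 1=0 G3=G3|G2=0|1=1 -> 0101
Step 2: G0=0(const) G1=NOT G1=NOT 1=0 G2=NOT G2=NOT 0=1 G3=G3|G2=1|0=1 -> 0011
Step 3: G0=0(const) G1=NOT G1=NOT 0=1 G2=NOT G2=NOT 1=0 G3=G3|G2=1|1=1 -> 0101
Step 4: G0=0(const) G1=NOT G1=NOT 1=0 G2=NOT G2=NOT 0=1 G3=G3|G2=1|0=1 -> 0011

0011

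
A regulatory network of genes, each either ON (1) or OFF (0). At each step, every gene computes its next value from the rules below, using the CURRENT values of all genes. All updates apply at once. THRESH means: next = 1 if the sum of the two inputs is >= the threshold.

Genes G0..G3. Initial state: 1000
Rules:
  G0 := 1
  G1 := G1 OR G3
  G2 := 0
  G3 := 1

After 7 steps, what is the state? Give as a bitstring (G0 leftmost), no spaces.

Step 1: G0=1(const) G1=G1|G3=0|0=0 G2=0(const) G3=1(const) -> 1001
Step 2: G0=1(const) G1=G1|G3=0|1=1 G2=0(const) G3=1(const) -> 1101
Step 3: G0=1(const) G1=G1|G3=1|1=1 G2=0(const) G3=1(const) -> 1101
Step 4: G0=1(const) G1=G1|G3=1|1=1 G2=0(const) G3=1(const) -> 1101
Step 5: G0=1(const) G1=G1|G3=1|1=1 G2=0(const) G3=1(const) -> 1101
Step 6: G0=1(const) G1=G1|G3=1|1=1 G2=0(const) G3=1(const) -> 1101
Step 7: G0=1(const) G1=G1|G3=1|1=1 G2=0(const) G3=1(const) -> 1101

1101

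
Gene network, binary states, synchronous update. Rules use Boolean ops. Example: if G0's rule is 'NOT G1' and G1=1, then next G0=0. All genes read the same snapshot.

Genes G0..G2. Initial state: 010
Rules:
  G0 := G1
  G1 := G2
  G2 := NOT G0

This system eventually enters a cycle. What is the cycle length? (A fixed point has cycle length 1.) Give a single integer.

Answer: 2

Derivation:
Step 0: 010
Step 1: G0=G1=1 G1=G2=0 G2=NOT G0=NOT 0=1 -> 101
Step 2: G0=G1=0 G1=G2=1 G2=NOT G0=NOT 1=0 -> 010
State from step 2 equals state from step 0 -> cycle length 2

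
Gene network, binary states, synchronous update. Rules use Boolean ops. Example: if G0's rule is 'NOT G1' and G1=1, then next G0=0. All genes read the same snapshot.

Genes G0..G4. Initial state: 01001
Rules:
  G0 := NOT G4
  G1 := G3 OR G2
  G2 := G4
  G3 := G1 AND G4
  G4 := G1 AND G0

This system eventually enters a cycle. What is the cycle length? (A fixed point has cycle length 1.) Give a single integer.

Answer: 3

Derivation:
Step 0: 01001
Step 1: G0=NOT G4=NOT 1=0 G1=G3|G2=0|0=0 G2=G4=1 G3=G1&G4=1&1=1 G4=G1&G0=1&0=0 -> 00110
Step 2: G0=NOT G4=NOT 0=1 G1=G3|G2=1|1=1 G2=G4=0 G3=G1&G4=0&0=0 G4=G1&G0=0&0=0 -> 11000
Step 3: G0=NOT G4=NOT 0=1 G1=G3|G2=0|0=0 G2=G4=0 G3=G1&G4=1&0=0 G4=G1&G0=1&1=1 -> 10001
Step 4: G0=NOT G4=NOT 1=0 G1=G3|G2=0|0=0 G2=G4=1 G3=G1&G4=0&1=0 G4=G1&G0=0&1=0 -> 00100
Step 5: G0=NOT G4=NOT 0=1 G1=G3|G2=0|1=1 G2=G4=0 G3=G1&G4=0&0=0 G4=G1&G0=0&0=0 -> 11000
State from step 5 equals state from step 2 -> cycle length 3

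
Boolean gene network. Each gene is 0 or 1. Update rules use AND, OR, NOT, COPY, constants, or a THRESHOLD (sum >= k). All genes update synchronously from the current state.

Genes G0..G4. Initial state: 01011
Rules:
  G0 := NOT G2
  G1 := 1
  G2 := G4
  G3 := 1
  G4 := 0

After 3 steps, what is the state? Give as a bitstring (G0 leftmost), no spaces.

Step 1: G0=NOT G2=NOT 0=1 G1=1(const) G2=G4=1 G3=1(const) G4=0(const) -> 11110
Step 2: G0=NOT G2=NOT 1=0 G1=1(const) G2=G4=0 G3=1(const) G4=0(const) -> 01010
Step 3: G0=NOT G2=NOT 0=1 G1=1(const) G2=G4=0 G3=1(const) G4=0(const) -> 11010

11010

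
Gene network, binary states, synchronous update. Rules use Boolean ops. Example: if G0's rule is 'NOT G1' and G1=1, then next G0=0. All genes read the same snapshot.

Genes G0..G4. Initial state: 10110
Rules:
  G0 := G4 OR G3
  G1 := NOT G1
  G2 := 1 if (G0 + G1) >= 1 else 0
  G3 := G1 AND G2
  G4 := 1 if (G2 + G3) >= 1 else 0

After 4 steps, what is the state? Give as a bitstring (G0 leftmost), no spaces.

Step 1: G0=G4|G3=0|1=1 G1=NOT G1=NOT 0=1 G2=(1+0>=1)=1 G3=G1&G2=0&1=0 G4=(1+1>=1)=1 -> 11101
Step 2: G0=G4|G3=1|0=1 G1=NOT G1=NOT 1=0 G2=(1+1>=1)=1 G3=G1&G2=1&1=1 G4=(1+0>=1)=1 -> 10111
Step 3: G0=G4|G3=1|1=1 G1=NOT G1=NOT 0=1 G2=(1+0>=1)=1 G3=G1&G2=0&1=0 G4=(1+1>=1)=1 -> 11101
Step 4: G0=G4|G3=1|0=1 G1=NOT G1=NOT 1=0 G2=(1+1>=1)=1 G3=G1&G2=1&1=1 G4=(1+0>=1)=1 -> 10111

10111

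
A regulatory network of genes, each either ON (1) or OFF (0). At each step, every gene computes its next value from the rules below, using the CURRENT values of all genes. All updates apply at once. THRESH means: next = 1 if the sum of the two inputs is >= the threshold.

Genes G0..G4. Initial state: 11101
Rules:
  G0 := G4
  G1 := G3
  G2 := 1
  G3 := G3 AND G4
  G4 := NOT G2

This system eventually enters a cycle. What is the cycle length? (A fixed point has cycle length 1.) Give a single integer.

Answer: 1

Derivation:
Step 0: 11101
Step 1: G0=G4=1 G1=G3=0 G2=1(const) G3=G3&G4=0&1=0 G4=NOT G2=NOT 1=0 -> 10100
Step 2: G0=G4=0 G1=G3=0 G2=1(const) G3=G3&G4=0&0=0 G4=NOT G2=NOT 1=0 -> 00100
Step 3: G0=G4=0 G1=G3=0 G2=1(const) G3=G3&G4=0&0=0 G4=NOT G2=NOT 1=0 -> 00100
State from step 3 equals state from step 2 -> cycle length 1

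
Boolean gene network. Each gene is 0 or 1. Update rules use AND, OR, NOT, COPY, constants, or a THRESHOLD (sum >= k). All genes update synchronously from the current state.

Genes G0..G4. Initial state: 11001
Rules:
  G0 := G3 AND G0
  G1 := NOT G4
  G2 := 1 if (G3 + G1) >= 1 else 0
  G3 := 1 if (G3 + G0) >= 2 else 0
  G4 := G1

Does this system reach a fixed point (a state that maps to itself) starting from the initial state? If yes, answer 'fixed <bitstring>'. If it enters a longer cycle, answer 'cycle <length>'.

Step 0: 11001
Step 1: G0=G3&G0=0&1=0 G1=NOT G4=NOT 1=0 G2=(0+1>=1)=1 G3=(0+1>=2)=0 G4=G1=1 -> 00101
Step 2: G0=G3&G0=0&0=0 G1=NOT G4=NOT 1=0 G2=(0+0>=1)=0 G3=(0+0>=2)=0 G4=G1=0 -> 00000
Step 3: G0=G3&G0=0&0=0 G1=NOT G4=NOT 0=1 G2=(0+0>=1)=0 G3=(0+0>=2)=0 G4=G1=0 -> 01000
Step 4: G0=G3&G0=0&0=0 G1=NOT G4=NOT 0=1 G2=(0+1>=1)=1 G3=(0+0>=2)=0 G4=G1=1 -> 01101
Step 5: G0=G3&G0=0&0=0 G1=NOT G4=NOT 1=0 G2=(0+1>=1)=1 G3=(0+0>=2)=0 G4=G1=1 -> 00101
Cycle of length 4 starting at step 1 -> no fixed point

Answer: cycle 4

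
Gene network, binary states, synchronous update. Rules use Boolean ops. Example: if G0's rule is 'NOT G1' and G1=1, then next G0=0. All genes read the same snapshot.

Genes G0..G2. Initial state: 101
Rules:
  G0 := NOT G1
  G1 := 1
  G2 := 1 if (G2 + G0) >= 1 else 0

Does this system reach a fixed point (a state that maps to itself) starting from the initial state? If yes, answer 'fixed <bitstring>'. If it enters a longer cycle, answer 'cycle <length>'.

Answer: fixed 011

Derivation:
Step 0: 101
Step 1: G0=NOT G1=NOT 0=1 G1=1(const) G2=(1+1>=1)=1 -> 111
Step 2: G0=NOT G1=NOT 1=0 G1=1(const) G2=(1+1>=1)=1 -> 011
Step 3: G0=NOT G1=NOT 1=0 G1=1(const) G2=(1+0>=1)=1 -> 011
Fixed point reached at step 2: 011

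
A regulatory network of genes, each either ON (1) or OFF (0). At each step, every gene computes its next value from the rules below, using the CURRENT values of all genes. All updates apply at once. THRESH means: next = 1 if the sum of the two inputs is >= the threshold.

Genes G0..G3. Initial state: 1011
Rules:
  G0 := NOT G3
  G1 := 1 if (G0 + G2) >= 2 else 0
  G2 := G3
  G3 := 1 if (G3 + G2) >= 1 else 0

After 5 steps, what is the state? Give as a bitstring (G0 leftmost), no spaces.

Step 1: G0=NOT G3=NOT 1=0 G1=(1+1>=2)=1 G2=G3=1 G3=(1+1>=1)=1 -> 0111
Step 2: G0=NOT G3=NOT 1=0 G1=(0+1>=2)=0 G2=G3=1 G3=(1+1>=1)=1 -> 0011
Step 3: G0=NOT G3=NOT 1=0 G1=(0+1>=2)=0 G2=G3=1 G3=(1+1>=1)=1 -> 0011
Step 4: G0=NOT G3=NOT 1=0 G1=(0+1>=2)=0 G2=G3=1 G3=(1+1>=1)=1 -> 0011
Step 5: G0=NOT G3=NOT 1=0 G1=(0+1>=2)=0 G2=G3=1 G3=(1+1>=1)=1 -> 0011

0011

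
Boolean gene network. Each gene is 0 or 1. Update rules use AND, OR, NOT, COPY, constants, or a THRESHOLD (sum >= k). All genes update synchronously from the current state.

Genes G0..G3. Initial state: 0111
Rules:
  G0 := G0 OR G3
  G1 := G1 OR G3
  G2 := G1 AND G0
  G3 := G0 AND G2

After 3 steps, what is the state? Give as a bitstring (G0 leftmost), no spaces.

Step 1: G0=G0|G3=0|1=1 G1=G1|G3=1|1=1 G2=G1&G0=1&0=0 G3=G0&G2=0&1=0 -> 1100
Step 2: G0=G0|G3=1|0=1 G1=G1|G3=1|0=1 G2=G1&G0=1&1=1 G3=G0&G2=1&0=0 -> 1110
Step 3: G0=G0|G3=1|0=1 G1=G1|G3=1|0=1 G2=G1&G0=1&1=1 G3=G0&G2=1&1=1 -> 1111

1111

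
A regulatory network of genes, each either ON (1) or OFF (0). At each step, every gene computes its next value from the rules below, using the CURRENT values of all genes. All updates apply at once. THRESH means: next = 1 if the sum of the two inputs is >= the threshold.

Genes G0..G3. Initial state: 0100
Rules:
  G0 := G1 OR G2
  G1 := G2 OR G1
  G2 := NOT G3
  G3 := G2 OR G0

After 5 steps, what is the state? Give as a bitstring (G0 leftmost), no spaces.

Step 1: G0=G1|G2=1|0=1 G1=G2|G1=0|1=1 G2=NOT G3=NOT 0=1 G3=G2|G0=0|0=0 -> 1110
Step 2: G0=G1|G2=1|1=1 G1=G2|G1=1|1=1 G2=NOT G3=NOT 0=1 G3=G2|G0=1|1=1 -> 1111
Step 3: G0=G1|G2=1|1=1 G1=G2|G1=1|1=1 G2=NOT G3=NOT 1=0 G3=G2|G0=1|1=1 -> 1101
Step 4: G0=G1|G2=1|0=1 G1=G2|G1=0|1=1 G2=NOT G3=NOT 1=0 G3=G2|G0=0|1=1 -> 1101
Step 5: G0=G1|G2=1|0=1 G1=G2|G1=0|1=1 G2=NOT G3=NOT 1=0 G3=G2|G0=0|1=1 -> 1101

1101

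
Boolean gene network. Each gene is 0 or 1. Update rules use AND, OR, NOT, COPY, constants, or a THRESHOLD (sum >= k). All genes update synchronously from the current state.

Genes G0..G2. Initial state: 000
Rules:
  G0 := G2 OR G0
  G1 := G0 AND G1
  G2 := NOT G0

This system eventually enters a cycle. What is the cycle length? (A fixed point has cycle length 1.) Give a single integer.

Step 0: 000
Step 1: G0=G2|G0=0|0=0 G1=G0&G1=0&0=0 G2=NOT G0=NOT 0=1 -> 001
Step 2: G0=G2|G0=1|0=1 G1=G0&G1=0&0=0 G2=NOT G0=NOT 0=1 -> 101
Step 3: G0=G2|G0=1|1=1 G1=G0&G1=1&0=0 G2=NOT G0=NOT 1=0 -> 100
Step 4: G0=G2|G0=0|1=1 G1=G0&G1=1&0=0 G2=NOT G0=NOT 1=0 -> 100
State from step 4 equals state from step 3 -> cycle length 1

Answer: 1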